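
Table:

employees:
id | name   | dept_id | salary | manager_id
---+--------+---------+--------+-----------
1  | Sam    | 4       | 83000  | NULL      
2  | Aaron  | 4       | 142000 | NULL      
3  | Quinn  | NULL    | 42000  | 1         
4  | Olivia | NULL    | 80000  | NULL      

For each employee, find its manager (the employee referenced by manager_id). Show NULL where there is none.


This is a self-join: employees is joined to a second copy of itself, matching each row's manager_id to another row's id. Use LEFT JOIN so rows with manager_id=NULL are kept.
  - employee 1 (Sam): manager_id=NULL -> NULL
  - employee 2 (Aaron): manager_id=NULL -> NULL
  - employee 3 (Quinn): manager_id=1 -> Sam
  - employee 4 (Olivia): manager_id=NULL -> NULL

SQL:
SELECT a.name AS item, b.name AS manager
FROM employees a
LEFT JOIN employees b ON a.manager_id = b.id

Result:
item   | manager
-------+--------
Sam    | NULL   
Aaron  | NULL   
Quinn  | Sam    
Olivia | NULL   


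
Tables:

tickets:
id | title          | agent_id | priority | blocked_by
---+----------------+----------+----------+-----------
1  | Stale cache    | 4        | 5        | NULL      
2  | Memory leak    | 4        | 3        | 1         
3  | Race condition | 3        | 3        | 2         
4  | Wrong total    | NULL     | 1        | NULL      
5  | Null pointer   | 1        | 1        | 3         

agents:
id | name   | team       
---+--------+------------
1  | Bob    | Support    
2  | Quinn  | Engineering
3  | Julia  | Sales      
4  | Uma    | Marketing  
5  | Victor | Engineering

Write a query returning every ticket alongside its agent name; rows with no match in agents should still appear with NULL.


LEFT JOIN keeps every row from tickets (the left table); where agent_id has no match in agents, the agent columns become NULL. Walk through each ticket:
  - ticket 1 (Stale cache): agent_id=4 -> matches Uma
  - ticket 2 (Memory leak): agent_id=4 -> matches Uma
  - ticket 3 (Race condition): agent_id=3 -> matches Julia
  - ticket 4 (Wrong total): agent_id=NULL, no match -> kept with NULL
  - ticket 5 (Null pointer): agent_id=1 -> matches Bob
All 5 rows appear; 1 has NULL agent.

SQL:
SELECT a.title, b.name AS agent
FROM tickets a
LEFT JOIN agents b ON a.agent_id = b.id

Result:
title          | agent
---------------+------
Stale cache    | Uma  
Memory leak    | Uma  
Race condition | Julia
Wrong total    | NULL 
Null pointer   | Bob  


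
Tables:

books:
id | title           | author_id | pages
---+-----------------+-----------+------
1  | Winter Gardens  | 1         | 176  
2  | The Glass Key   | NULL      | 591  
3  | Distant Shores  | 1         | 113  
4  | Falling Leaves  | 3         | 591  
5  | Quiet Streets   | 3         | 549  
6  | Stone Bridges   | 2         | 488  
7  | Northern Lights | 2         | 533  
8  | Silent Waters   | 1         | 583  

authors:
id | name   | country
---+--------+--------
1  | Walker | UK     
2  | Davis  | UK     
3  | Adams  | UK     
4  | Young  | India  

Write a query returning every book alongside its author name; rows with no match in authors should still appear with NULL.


LEFT JOIN keeps every row from books (the left table); where author_id has no match in authors, the author columns become NULL. Walk through each book:
  - book 1 (Winter Gardens): author_id=1 -> matches Walker
  - book 2 (The Glass Key): author_id=NULL, no match -> kept with NULL
  - book 3 (Distant Shores): author_id=1 -> matches Walker
  - book 4 (Falling Leaves): author_id=3 -> matches Adams
  - book 5 (Quiet Streets): author_id=3 -> matches Adams
  - book 6 (Stone Bridges): author_id=2 -> matches Davis
  - book 7 (Northern Lights): author_id=2 -> matches Davis
  - book 8 (Silent Waters): author_id=1 -> matches Walker
All 8 rows appear; 1 has NULL author.

SQL:
SELECT a.title, b.name AS author
FROM books a
LEFT JOIN authors b ON a.author_id = b.id

Result:
title           | author
----------------+-------
Winter Gardens  | Walker
The Glass Key   | NULL  
Distant Shores  | Walker
Falling Leaves  | Adams 
Quiet Streets   | Adams 
Stone Bridges   | Davis 
Northern Lights | Davis 
Silent Waters   | Walker


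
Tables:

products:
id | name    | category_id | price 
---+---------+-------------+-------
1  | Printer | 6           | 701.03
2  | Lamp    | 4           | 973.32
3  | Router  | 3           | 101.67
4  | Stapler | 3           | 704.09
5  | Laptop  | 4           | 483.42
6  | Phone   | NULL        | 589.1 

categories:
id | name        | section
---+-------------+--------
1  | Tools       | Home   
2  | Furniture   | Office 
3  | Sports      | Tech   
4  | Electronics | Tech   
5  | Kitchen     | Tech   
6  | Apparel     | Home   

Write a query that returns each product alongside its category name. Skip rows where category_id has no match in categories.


INNER JOIN keeps only products rows whose category_id matches an id in categories. Walk through each product:
  - product 1 (Printer): category_id=6 -> matches Apparel
  - product 2 (Lamp): category_id=4 -> matches Electronics
  - product 3 (Router): category_id=3 -> matches Sports
  - product 4 (Stapler): category_id=3 -> matches Sports
  - product 5 (Laptop): category_id=4 -> matches Electronics
  - product 6 (Phone): category_id=NULL, no match -> dropped
So 1 of 6 rows is dropped.

SQL:
SELECT a.name, b.name AS category
FROM products a
INNER JOIN categories b ON a.category_id = b.id

Result:
name    | category   
--------+------------
Printer | Apparel    
Lamp    | Electronics
Router  | Sports     
Stapler | Sports     
Laptop  | Electronics


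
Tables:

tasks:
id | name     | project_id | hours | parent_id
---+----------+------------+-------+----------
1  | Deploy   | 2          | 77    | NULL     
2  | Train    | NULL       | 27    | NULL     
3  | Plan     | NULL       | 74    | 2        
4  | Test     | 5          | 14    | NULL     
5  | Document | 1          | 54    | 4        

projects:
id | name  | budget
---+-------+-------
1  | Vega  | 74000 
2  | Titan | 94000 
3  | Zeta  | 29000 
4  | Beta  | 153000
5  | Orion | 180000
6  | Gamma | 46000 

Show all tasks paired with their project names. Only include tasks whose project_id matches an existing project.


INNER JOIN keeps only tasks rows whose project_id matches an id in projects. Walk through each task:
  - task 1 (Deploy): project_id=2 -> matches Titan
  - task 2 (Train): project_id=NULL, no match -> dropped
  - task 3 (Plan): project_id=NULL, no match -> dropped
  - task 4 (Test): project_id=5 -> matches Orion
  - task 5 (Document): project_id=1 -> matches Vega
So 2 of 5 rows are dropped.

SQL:
SELECT a.name, b.name AS project
FROM tasks a
INNER JOIN projects b ON a.project_id = b.id

Result:
name     | project
---------+--------
Deploy   | Titan  
Test     | Orion  
Document | Vega   


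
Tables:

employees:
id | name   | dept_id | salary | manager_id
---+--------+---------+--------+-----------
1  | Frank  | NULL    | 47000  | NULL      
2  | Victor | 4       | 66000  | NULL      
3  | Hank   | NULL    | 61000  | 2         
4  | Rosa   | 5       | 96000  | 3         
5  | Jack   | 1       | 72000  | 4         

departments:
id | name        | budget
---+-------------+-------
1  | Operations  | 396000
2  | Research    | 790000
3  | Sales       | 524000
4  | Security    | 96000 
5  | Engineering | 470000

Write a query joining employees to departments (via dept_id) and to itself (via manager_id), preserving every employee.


Two LEFT JOINs from the same base table employees: one to departments via dept_id, one to employees itself via manager_id. Both are LEFT so every employee is preserved.
Match against departments:
  - employee 1 (Frank): dept_id=NULL, no match -> kept with NULL
  - employee 2 (Victor): dept_id=4 -> matches Security
  - employee 3 (Hank): dept_id=NULL, no match -> kept with NULL
  - employee 4 (Rosa): dept_id=5 -> matches Engineering
  - employee 5 (Jack): dept_id=1 -> matches Operations
Match against employees (self):
  - employee 1 (Frank): manager_id=NULL -> NULL
  - employee 2 (Victor): manager_id=NULL -> NULL
  - employee 3 (Hank): manager_id=2 -> Victor
  - employee 4 (Rosa): manager_id=3 -> Hank
  - employee 5 (Jack): manager_id=4 -> Rosa

SQL:
SELECT a.name, b.name AS department, c.name AS manager
FROM employees a
LEFT JOIN departments b ON a.dept_id = b.id
LEFT JOIN employees c ON a.manager_id = c.id

Result:
name   | department  | manager
-------+-------------+--------
Frank  | NULL        | NULL   
Victor | Security    | NULL   
Hank   | NULL        | Victor 
Rosa   | Engineering | Hank   
Jack   | Operations  | Rosa   


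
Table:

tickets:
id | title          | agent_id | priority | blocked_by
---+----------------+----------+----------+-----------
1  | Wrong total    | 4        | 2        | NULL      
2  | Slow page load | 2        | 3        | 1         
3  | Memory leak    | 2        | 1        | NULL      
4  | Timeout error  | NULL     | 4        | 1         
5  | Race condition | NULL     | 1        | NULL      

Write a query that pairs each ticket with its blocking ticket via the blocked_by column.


This is a self-join: tickets is joined to a second copy of itself, matching each row's blocked_by to another row's id. Use LEFT JOIN so rows with blocked_by=NULL are kept.
  - ticket 1 (Wrong total): blocked_by=NULL -> NULL
  - ticket 2 (Slow page load): blocked_by=1 -> Wrong total
  - ticket 3 (Memory leak): blocked_by=NULL -> NULL
  - ticket 4 (Timeout error): blocked_by=1 -> Wrong total
  - ticket 5 (Race condition): blocked_by=NULL -> NULL

SQL:
SELECT a.title AS item, b.title AS blocked_by
FROM tickets a
LEFT JOIN tickets b ON a.blocked_by = b.id

Result:
item           | blocked_by 
---------------+------------
Wrong total    | NULL       
Slow page load | Wrong total
Memory leak    | NULL       
Timeout error  | Wrong total
Race condition | NULL       


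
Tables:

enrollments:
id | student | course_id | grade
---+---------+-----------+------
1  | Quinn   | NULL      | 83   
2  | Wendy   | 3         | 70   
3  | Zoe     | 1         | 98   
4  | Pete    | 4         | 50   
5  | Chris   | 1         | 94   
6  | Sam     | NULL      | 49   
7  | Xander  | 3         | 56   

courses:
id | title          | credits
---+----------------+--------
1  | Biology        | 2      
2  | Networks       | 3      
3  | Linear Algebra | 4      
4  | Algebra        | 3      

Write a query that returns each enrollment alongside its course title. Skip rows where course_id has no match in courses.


INNER JOIN keeps only enrollments rows whose course_id matches an id in courses. Walk through each enrollment:
  - enrollment 1 (Quinn): course_id=NULL, no match -> dropped
  - enrollment 2 (Wendy): course_id=3 -> matches Linear Algebra
  - enrollment 3 (Zoe): course_id=1 -> matches Biology
  - enrollment 4 (Pete): course_id=4 -> matches Algebra
  - enrollment 5 (Chris): course_id=1 -> matches Biology
  - enrollment 6 (Sam): course_id=NULL, no match -> dropped
  - enrollment 7 (Xander): course_id=3 -> matches Linear Algebra
So 2 of 7 rows are dropped.

SQL:
SELECT a.student, b.title AS course
FROM enrollments a
INNER JOIN courses b ON a.course_id = b.id

Result:
student | course        
--------+---------------
Wendy   | Linear Algebra
Zoe     | Biology       
Pete    | Algebra       
Chris   | Biology       
Xander  | Linear Algebra


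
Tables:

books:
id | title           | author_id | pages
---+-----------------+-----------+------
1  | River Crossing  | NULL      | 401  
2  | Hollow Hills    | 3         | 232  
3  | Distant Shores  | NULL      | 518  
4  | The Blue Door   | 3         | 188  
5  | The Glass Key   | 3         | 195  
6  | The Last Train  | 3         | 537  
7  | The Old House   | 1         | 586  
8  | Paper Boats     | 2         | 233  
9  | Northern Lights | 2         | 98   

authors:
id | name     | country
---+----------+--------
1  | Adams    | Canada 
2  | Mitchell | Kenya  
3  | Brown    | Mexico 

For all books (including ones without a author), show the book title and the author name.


LEFT JOIN keeps every row from books (the left table); where author_id has no match in authors, the author columns become NULL. Walk through each book:
  - book 1 (River Crossing): author_id=NULL, no match -> kept with NULL
  - book 2 (Hollow Hills): author_id=3 -> matches Brown
  - book 3 (Distant Shores): author_id=NULL, no match -> kept with NULL
  - book 4 (The Blue Door): author_id=3 -> matches Brown
  - book 5 (The Glass Key): author_id=3 -> matches Brown
  - book 6 (The Last Train): author_id=3 -> matches Brown
  - book 7 (The Old House): author_id=1 -> matches Adams
  - book 8 (Paper Boats): author_id=2 -> matches Mitchell
  - book 9 (Northern Lights): author_id=2 -> matches Mitchell
All 9 rows appear; 2 have NULL author.

SQL:
SELECT a.title, b.name AS author
FROM books a
LEFT JOIN authors b ON a.author_id = b.id

Result:
title           | author  
----------------+---------
River Crossing  | NULL    
Hollow Hills    | Brown   
Distant Shores  | NULL    
The Blue Door   | Brown   
The Glass Key   | Brown   
The Last Train  | Brown   
The Old House   | Adams   
Paper Boats     | Mitchell
Northern Lights | Mitchell


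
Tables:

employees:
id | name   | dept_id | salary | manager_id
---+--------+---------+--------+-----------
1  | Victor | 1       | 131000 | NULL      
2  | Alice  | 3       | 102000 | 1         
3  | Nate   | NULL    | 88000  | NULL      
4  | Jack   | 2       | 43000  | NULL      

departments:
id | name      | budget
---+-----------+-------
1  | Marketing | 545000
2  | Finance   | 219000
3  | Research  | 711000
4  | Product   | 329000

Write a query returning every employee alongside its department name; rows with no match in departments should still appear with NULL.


LEFT JOIN keeps every row from employees (the left table); where dept_id has no match in departments, the department columns become NULL. Walk through each employee:
  - employee 1 (Victor): dept_id=1 -> matches Marketing
  - employee 2 (Alice): dept_id=3 -> matches Research
  - employee 3 (Nate): dept_id=NULL, no match -> kept with NULL
  - employee 4 (Jack): dept_id=2 -> matches Finance
All 4 rows appear; 1 has NULL department.

SQL:
SELECT a.name, b.name AS department
FROM employees a
LEFT JOIN departments b ON a.dept_id = b.id

Result:
name   | department
-------+-----------
Victor | Marketing 
Alice  | Research  
Nate   | NULL      
Jack   | Finance   


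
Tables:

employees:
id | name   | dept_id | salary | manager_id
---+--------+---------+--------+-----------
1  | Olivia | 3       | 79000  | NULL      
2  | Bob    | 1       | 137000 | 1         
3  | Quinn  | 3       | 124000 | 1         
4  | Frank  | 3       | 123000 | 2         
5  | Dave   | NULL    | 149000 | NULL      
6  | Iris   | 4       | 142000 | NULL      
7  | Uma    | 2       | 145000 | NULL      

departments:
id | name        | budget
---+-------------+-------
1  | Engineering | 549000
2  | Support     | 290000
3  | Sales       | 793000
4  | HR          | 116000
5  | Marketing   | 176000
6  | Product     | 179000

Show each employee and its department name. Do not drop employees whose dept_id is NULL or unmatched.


LEFT JOIN keeps every row from employees (the left table); where dept_id has no match in departments, the department columns become NULL. Walk through each employee:
  - employee 1 (Olivia): dept_id=3 -> matches Sales
  - employee 2 (Bob): dept_id=1 -> matches Engineering
  - employee 3 (Quinn): dept_id=3 -> matches Sales
  - employee 4 (Frank): dept_id=3 -> matches Sales
  - employee 5 (Dave): dept_id=NULL, no match -> kept with NULL
  - employee 6 (Iris): dept_id=4 -> matches HR
  - employee 7 (Uma): dept_id=2 -> matches Support
All 7 rows appear; 1 has NULL department.

SQL:
SELECT a.name, b.name AS department
FROM employees a
LEFT JOIN departments b ON a.dept_id = b.id

Result:
name   | department 
-------+------------
Olivia | Sales      
Bob    | Engineering
Quinn  | Sales      
Frank  | Sales      
Dave   | NULL       
Iris   | HR         
Uma    | Support    


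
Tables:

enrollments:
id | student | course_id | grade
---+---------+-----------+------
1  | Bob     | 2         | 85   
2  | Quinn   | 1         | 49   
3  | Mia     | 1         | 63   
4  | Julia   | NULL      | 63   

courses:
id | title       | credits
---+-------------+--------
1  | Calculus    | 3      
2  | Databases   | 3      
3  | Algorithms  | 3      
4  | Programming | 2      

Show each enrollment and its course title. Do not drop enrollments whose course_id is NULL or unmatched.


LEFT JOIN keeps every row from enrollments (the left table); where course_id has no match in courses, the course columns become NULL. Walk through each enrollment:
  - enrollment 1 (Bob): course_id=2 -> matches Databases
  - enrollment 2 (Quinn): course_id=1 -> matches Calculus
  - enrollment 3 (Mia): course_id=1 -> matches Calculus
  - enrollment 4 (Julia): course_id=NULL, no match -> kept with NULL
All 4 rows appear; 1 has NULL course.

SQL:
SELECT a.student, b.title AS course
FROM enrollments a
LEFT JOIN courses b ON a.course_id = b.id

Result:
student | course   
--------+----------
Bob     | Databases
Quinn   | Calculus 
Mia     | Calculus 
Julia   | NULL     


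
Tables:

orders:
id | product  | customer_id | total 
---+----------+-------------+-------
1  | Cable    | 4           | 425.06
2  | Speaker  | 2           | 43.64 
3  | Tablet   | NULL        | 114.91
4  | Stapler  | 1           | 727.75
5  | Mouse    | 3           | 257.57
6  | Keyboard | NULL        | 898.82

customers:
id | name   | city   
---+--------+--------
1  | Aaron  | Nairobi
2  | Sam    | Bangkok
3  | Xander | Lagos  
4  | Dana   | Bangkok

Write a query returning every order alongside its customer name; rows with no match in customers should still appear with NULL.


LEFT JOIN keeps every row from orders (the left table); where customer_id has no match in customers, the customer columns become NULL. Walk through each order:
  - order 1 (Cable): customer_id=4 -> matches Dana
  - order 2 (Speaker): customer_id=2 -> matches Sam
  - order 3 (Tablet): customer_id=NULL, no match -> kept with NULL
  - order 4 (Stapler): customer_id=1 -> matches Aaron
  - order 5 (Mouse): customer_id=3 -> matches Xander
  - order 6 (Keyboard): customer_id=NULL, no match -> kept with NULL
All 6 rows appear; 2 have NULL customer.

SQL:
SELECT a.product, b.name AS customer
FROM orders a
LEFT JOIN customers b ON a.customer_id = b.id

Result:
product  | customer
---------+---------
Cable    | Dana    
Speaker  | Sam     
Tablet   | NULL    
Stapler  | Aaron   
Mouse    | Xander  
Keyboard | NULL    


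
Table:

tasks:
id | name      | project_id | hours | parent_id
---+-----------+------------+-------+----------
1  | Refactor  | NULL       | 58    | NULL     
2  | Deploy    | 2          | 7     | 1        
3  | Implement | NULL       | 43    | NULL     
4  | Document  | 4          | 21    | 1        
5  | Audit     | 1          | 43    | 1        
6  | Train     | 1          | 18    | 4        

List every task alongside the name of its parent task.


This is a self-join: tasks is joined to a second copy of itself, matching each row's parent_id to another row's id. Use LEFT JOIN so rows with parent_id=NULL are kept.
  - task 1 (Refactor): parent_id=NULL -> NULL
  - task 2 (Deploy): parent_id=1 -> Refactor
  - task 3 (Implement): parent_id=NULL -> NULL
  - task 4 (Document): parent_id=1 -> Refactor
  - task 5 (Audit): parent_id=1 -> Refactor
  - task 6 (Train): parent_id=4 -> Document

SQL:
SELECT a.name AS item, b.name AS parent
FROM tasks a
LEFT JOIN tasks b ON a.parent_id = b.id

Result:
item      | parent  
----------+---------
Refactor  | NULL    
Deploy    | Refactor
Implement | NULL    
Document  | Refactor
Audit     | Refactor
Train     | Document


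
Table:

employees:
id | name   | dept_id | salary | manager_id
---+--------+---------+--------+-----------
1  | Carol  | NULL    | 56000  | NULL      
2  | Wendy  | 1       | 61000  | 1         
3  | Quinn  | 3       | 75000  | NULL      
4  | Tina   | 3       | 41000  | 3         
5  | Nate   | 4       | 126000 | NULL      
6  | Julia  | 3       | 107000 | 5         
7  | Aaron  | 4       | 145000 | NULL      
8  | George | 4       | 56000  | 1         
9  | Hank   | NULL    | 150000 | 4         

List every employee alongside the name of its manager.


This is a self-join: employees is joined to a second copy of itself, matching each row's manager_id to another row's id. Use LEFT JOIN so rows with manager_id=NULL are kept.
  - employee 1 (Carol): manager_id=NULL -> NULL
  - employee 2 (Wendy): manager_id=1 -> Carol
  - employee 3 (Quinn): manager_id=NULL -> NULL
  - employee 4 (Tina): manager_id=3 -> Quinn
  - employee 5 (Nate): manager_id=NULL -> NULL
  - employee 6 (Julia): manager_id=5 -> Nate
  - employee 7 (Aaron): manager_id=NULL -> NULL
  - employee 8 (George): manager_id=1 -> Carol
  - employee 9 (Hank): manager_id=4 -> Tina

SQL:
SELECT a.name AS item, b.name AS manager
FROM employees a
LEFT JOIN employees b ON a.manager_id = b.id

Result:
item   | manager
-------+--------
Carol  | NULL   
Wendy  | Carol  
Quinn  | NULL   
Tina   | Quinn  
Nate   | NULL   
Julia  | Nate   
Aaron  | NULL   
George | Carol  
Hank   | Tina   


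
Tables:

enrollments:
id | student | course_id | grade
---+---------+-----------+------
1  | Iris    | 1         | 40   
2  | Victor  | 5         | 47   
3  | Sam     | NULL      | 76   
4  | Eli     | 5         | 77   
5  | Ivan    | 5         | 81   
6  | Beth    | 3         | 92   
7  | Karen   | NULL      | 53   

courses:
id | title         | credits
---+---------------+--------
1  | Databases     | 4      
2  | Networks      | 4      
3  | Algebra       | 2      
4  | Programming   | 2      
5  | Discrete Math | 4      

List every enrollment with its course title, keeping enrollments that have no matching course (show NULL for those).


LEFT JOIN keeps every row from enrollments (the left table); where course_id has no match in courses, the course columns become NULL. Walk through each enrollment:
  - enrollment 1 (Iris): course_id=1 -> matches Databases
  - enrollment 2 (Victor): course_id=5 -> matches Discrete Math
  - enrollment 3 (Sam): course_id=NULL, no match -> kept with NULL
  - enrollment 4 (Eli): course_id=5 -> matches Discrete Math
  - enrollment 5 (Ivan): course_id=5 -> matches Discrete Math
  - enrollment 6 (Beth): course_id=3 -> matches Algebra
  - enrollment 7 (Karen): course_id=NULL, no match -> kept with NULL
All 7 rows appear; 2 have NULL course.

SQL:
SELECT a.student, b.title AS course
FROM enrollments a
LEFT JOIN courses b ON a.course_id = b.id

Result:
student | course       
--------+--------------
Iris    | Databases    
Victor  | Discrete Math
Sam     | NULL         
Eli     | Discrete Math
Ivan    | Discrete Math
Beth    | Algebra      
Karen   | NULL         


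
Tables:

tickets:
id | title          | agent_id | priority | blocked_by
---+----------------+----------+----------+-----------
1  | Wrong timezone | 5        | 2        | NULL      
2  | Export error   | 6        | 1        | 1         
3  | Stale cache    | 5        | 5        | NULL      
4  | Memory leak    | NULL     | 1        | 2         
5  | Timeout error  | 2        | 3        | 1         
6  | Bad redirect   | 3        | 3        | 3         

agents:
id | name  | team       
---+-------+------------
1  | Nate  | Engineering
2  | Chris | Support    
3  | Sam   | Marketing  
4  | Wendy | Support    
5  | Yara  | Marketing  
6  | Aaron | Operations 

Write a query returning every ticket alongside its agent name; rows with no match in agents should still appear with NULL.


LEFT JOIN keeps every row from tickets (the left table); where agent_id has no match in agents, the agent columns become NULL. Walk through each ticket:
  - ticket 1 (Wrong timezone): agent_id=5 -> matches Yara
  - ticket 2 (Export error): agent_id=6 -> matches Aaron
  - ticket 3 (Stale cache): agent_id=5 -> matches Yara
  - ticket 4 (Memory leak): agent_id=NULL, no match -> kept with NULL
  - ticket 5 (Timeout error): agent_id=2 -> matches Chris
  - ticket 6 (Bad redirect): agent_id=3 -> matches Sam
All 6 rows appear; 1 has NULL agent.

SQL:
SELECT a.title, b.name AS agent
FROM tickets a
LEFT JOIN agents b ON a.agent_id = b.id

Result:
title          | agent
---------------+------
Wrong timezone | Yara 
Export error   | Aaron
Stale cache    | Yara 
Memory leak    | NULL 
Timeout error  | Chris
Bad redirect   | Sam  


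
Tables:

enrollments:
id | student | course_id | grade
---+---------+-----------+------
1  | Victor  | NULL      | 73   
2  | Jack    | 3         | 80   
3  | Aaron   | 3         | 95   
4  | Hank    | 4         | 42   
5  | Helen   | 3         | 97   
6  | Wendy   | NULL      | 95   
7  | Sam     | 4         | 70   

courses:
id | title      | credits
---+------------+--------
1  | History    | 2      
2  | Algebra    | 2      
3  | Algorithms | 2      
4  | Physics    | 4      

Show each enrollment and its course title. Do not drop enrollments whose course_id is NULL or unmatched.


LEFT JOIN keeps every row from enrollments (the left table); where course_id has no match in courses, the course columns become NULL. Walk through each enrollment:
  - enrollment 1 (Victor): course_id=NULL, no match -> kept with NULL
  - enrollment 2 (Jack): course_id=3 -> matches Algorithms
  - enrollment 3 (Aaron): course_id=3 -> matches Algorithms
  - enrollment 4 (Hank): course_id=4 -> matches Physics
  - enrollment 5 (Helen): course_id=3 -> matches Algorithms
  - enrollment 6 (Wendy): course_id=NULL, no match -> kept with NULL
  - enrollment 7 (Sam): course_id=4 -> matches Physics
All 7 rows appear; 2 have NULL course.

SQL:
SELECT a.student, b.title AS course
FROM enrollments a
LEFT JOIN courses b ON a.course_id = b.id

Result:
student | course    
--------+-----------
Victor  | NULL      
Jack    | Algorithms
Aaron   | Algorithms
Hank    | Physics   
Helen   | Algorithms
Wendy   | NULL      
Sam     | Physics   


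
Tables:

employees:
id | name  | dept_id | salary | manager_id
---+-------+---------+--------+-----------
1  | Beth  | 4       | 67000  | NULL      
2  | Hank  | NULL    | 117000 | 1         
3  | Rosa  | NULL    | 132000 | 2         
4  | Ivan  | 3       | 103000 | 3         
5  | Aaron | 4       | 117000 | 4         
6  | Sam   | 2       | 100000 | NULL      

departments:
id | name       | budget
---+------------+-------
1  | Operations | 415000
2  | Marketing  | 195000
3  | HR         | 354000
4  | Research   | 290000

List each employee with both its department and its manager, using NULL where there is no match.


Two LEFT JOINs from the same base table employees: one to departments via dept_id, one to employees itself via manager_id. Both are LEFT so every employee is preserved.
Match against departments:
  - employee 1 (Beth): dept_id=4 -> matches Research
  - employee 2 (Hank): dept_id=NULL, no match -> kept with NULL
  - employee 3 (Rosa): dept_id=NULL, no match -> kept with NULL
  - employee 4 (Ivan): dept_id=3 -> matches HR
  - employee 5 (Aaron): dept_id=4 -> matches Research
  - employee 6 (Sam): dept_id=2 -> matches Marketing
Match against employees (self):
  - employee 1 (Beth): manager_id=NULL -> NULL
  - employee 2 (Hank): manager_id=1 -> Beth
  - employee 3 (Rosa): manager_id=2 -> Hank
  - employee 4 (Ivan): manager_id=3 -> Rosa
  - employee 5 (Aaron): manager_id=4 -> Ivan
  - employee 6 (Sam): manager_id=NULL -> NULL

SQL:
SELECT a.name, b.name AS department, c.name AS manager
FROM employees a
LEFT JOIN departments b ON a.dept_id = b.id
LEFT JOIN employees c ON a.manager_id = c.id

Result:
name  | department | manager
------+------------+--------
Beth  | Research   | NULL   
Hank  | NULL       | Beth   
Rosa  | NULL       | Hank   
Ivan  | HR         | Rosa   
Aaron | Research   | Ivan   
Sam   | Marketing  | NULL   


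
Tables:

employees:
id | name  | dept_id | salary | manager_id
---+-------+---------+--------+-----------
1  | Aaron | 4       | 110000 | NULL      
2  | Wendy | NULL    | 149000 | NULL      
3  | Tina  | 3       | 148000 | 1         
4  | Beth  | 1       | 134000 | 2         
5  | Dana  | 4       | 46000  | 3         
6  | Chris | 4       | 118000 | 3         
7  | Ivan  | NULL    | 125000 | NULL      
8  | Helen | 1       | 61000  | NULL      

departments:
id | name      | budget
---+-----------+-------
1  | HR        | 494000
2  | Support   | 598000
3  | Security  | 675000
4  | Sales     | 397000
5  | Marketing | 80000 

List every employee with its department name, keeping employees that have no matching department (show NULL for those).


LEFT JOIN keeps every row from employees (the left table); where dept_id has no match in departments, the department columns become NULL. Walk through each employee:
  - employee 1 (Aaron): dept_id=4 -> matches Sales
  - employee 2 (Wendy): dept_id=NULL, no match -> kept with NULL
  - employee 3 (Tina): dept_id=3 -> matches Security
  - employee 4 (Beth): dept_id=1 -> matches HR
  - employee 5 (Dana): dept_id=4 -> matches Sales
  - employee 6 (Chris): dept_id=4 -> matches Sales
  - employee 7 (Ivan): dept_id=NULL, no match -> kept with NULL
  - employee 8 (Helen): dept_id=1 -> matches HR
All 8 rows appear; 2 have NULL department.

SQL:
SELECT a.name, b.name AS department
FROM employees a
LEFT JOIN departments b ON a.dept_id = b.id

Result:
name  | department
------+-----------
Aaron | Sales     
Wendy | NULL      
Tina  | Security  
Beth  | HR        
Dana  | Sales     
Chris | Sales     
Ivan  | NULL      
Helen | HR        


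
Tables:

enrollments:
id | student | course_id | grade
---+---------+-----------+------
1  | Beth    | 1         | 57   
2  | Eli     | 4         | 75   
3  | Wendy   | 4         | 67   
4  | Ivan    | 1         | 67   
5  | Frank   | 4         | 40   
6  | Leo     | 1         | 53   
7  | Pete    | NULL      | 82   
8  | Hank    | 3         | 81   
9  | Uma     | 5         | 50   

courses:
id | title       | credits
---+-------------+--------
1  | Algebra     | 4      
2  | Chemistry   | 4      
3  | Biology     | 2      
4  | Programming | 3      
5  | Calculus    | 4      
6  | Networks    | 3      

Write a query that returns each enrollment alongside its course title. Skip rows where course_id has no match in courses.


INNER JOIN keeps only enrollments rows whose course_id matches an id in courses. Walk through each enrollment:
  - enrollment 1 (Beth): course_id=1 -> matches Algebra
  - enrollment 2 (Eli): course_id=4 -> matches Programming
  - enrollment 3 (Wendy): course_id=4 -> matches Programming
  - enrollment 4 (Ivan): course_id=1 -> matches Algebra
  - enrollment 5 (Frank): course_id=4 -> matches Programming
  - enrollment 6 (Leo): course_id=1 -> matches Algebra
  - enrollment 7 (Pete): course_id=NULL, no match -> dropped
  - enrollment 8 (Hank): course_id=3 -> matches Biology
  - enrollment 9 (Uma): course_id=5 -> matches Calculus
So 1 of 9 rows is dropped.

SQL:
SELECT a.student, b.title AS course
FROM enrollments a
INNER JOIN courses b ON a.course_id = b.id

Result:
student | course     
--------+------------
Beth    | Algebra    
Eli     | Programming
Wendy   | Programming
Ivan    | Algebra    
Frank   | Programming
Leo     | Algebra    
Hank    | Biology    
Uma     | Calculus   


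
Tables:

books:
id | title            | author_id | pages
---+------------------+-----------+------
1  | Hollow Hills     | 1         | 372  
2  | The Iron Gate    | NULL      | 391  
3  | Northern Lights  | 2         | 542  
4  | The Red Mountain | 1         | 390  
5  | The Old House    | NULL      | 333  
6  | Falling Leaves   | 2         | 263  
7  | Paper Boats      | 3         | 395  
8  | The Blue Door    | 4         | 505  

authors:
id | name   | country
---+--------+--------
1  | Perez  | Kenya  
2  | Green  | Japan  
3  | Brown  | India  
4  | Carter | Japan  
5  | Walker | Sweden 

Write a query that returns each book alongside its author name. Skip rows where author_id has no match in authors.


INNER JOIN keeps only books rows whose author_id matches an id in authors. Walk through each book:
  - book 1 (Hollow Hills): author_id=1 -> matches Perez
  - book 2 (The Iron Gate): author_id=NULL, no match -> dropped
  - book 3 (Northern Lights): author_id=2 -> matches Green
  - book 4 (The Red Mountain): author_id=1 -> matches Perez
  - book 5 (The Old House): author_id=NULL, no match -> dropped
  - book 6 (Falling Leaves): author_id=2 -> matches Green
  - book 7 (Paper Boats): author_id=3 -> matches Brown
  - book 8 (The Blue Door): author_id=4 -> matches Carter
So 2 of 8 rows are dropped.

SQL:
SELECT a.title, b.name AS author
FROM books a
INNER JOIN authors b ON a.author_id = b.id

Result:
title            | author
-----------------+-------
Hollow Hills     | Perez 
Northern Lights  | Green 
The Red Mountain | Perez 
Falling Leaves   | Green 
Paper Boats      | Brown 
The Blue Door    | Carter


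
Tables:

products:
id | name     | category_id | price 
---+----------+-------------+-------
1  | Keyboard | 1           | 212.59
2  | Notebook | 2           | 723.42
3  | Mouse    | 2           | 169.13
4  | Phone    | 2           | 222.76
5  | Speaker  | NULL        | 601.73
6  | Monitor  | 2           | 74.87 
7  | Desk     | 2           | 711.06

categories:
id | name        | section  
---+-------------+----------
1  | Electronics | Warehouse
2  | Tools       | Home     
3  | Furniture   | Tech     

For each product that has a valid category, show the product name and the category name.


INNER JOIN keeps only products rows whose category_id matches an id in categories. Walk through each product:
  - product 1 (Keyboard): category_id=1 -> matches Electronics
  - product 2 (Notebook): category_id=2 -> matches Tools
  - product 3 (Mouse): category_id=2 -> matches Tools
  - product 4 (Phone): category_id=2 -> matches Tools
  - product 5 (Speaker): category_id=NULL, no match -> dropped
  - product 6 (Monitor): category_id=2 -> matches Tools
  - product 7 (Desk): category_id=2 -> matches Tools
So 1 of 7 rows is dropped.

SQL:
SELECT a.name, b.name AS category
FROM products a
INNER JOIN categories b ON a.category_id = b.id

Result:
name     | category   
---------+------------
Keyboard | Electronics
Notebook | Tools      
Mouse    | Tools      
Phone    | Tools      
Monitor  | Tools      
Desk     | Tools      


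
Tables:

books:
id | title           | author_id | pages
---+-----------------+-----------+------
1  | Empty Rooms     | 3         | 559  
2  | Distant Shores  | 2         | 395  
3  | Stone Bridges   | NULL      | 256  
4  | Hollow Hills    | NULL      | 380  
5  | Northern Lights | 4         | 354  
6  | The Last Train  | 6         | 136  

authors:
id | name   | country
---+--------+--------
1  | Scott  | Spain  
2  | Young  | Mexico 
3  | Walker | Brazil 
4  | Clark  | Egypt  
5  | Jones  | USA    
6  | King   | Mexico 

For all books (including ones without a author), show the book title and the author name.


LEFT JOIN keeps every row from books (the left table); where author_id has no match in authors, the author columns become NULL. Walk through each book:
  - book 1 (Empty Rooms): author_id=3 -> matches Walker
  - book 2 (Distant Shores): author_id=2 -> matches Young
  - book 3 (Stone Bridges): author_id=NULL, no match -> kept with NULL
  - book 4 (Hollow Hills): author_id=NULL, no match -> kept with NULL
  - book 5 (Northern Lights): author_id=4 -> matches Clark
  - book 6 (The Last Train): author_id=6 -> matches King
All 6 rows appear; 2 have NULL author.

SQL:
SELECT a.title, b.name AS author
FROM books a
LEFT JOIN authors b ON a.author_id = b.id

Result:
title           | author
----------------+-------
Empty Rooms     | Walker
Distant Shores  | Young 
Stone Bridges   | NULL  
Hollow Hills    | NULL  
Northern Lights | Clark 
The Last Train  | King  


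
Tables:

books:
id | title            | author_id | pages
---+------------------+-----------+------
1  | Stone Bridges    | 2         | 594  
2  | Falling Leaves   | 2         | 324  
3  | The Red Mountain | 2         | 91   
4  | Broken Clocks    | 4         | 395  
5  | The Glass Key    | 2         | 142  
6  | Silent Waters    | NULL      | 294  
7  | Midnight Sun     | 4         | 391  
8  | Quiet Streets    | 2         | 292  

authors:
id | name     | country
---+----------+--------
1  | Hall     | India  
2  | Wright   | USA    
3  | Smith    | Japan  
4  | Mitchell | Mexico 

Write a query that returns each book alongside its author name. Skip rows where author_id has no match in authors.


INNER JOIN keeps only books rows whose author_id matches an id in authors. Walk through each book:
  - book 1 (Stone Bridges): author_id=2 -> matches Wright
  - book 2 (Falling Leaves): author_id=2 -> matches Wright
  - book 3 (The Red Mountain): author_id=2 -> matches Wright
  - book 4 (Broken Clocks): author_id=4 -> matches Mitchell
  - book 5 (The Glass Key): author_id=2 -> matches Wright
  - book 6 (Silent Waters): author_id=NULL, no match -> dropped
  - book 7 (Midnight Sun): author_id=4 -> matches Mitchell
  - book 8 (Quiet Streets): author_id=2 -> matches Wright
So 1 of 8 rows is dropped.

SQL:
SELECT a.title, b.name AS author
FROM books a
INNER JOIN authors b ON a.author_id = b.id

Result:
title            | author  
-----------------+---------
Stone Bridges    | Wright  
Falling Leaves   | Wright  
The Red Mountain | Wright  
Broken Clocks    | Mitchell
The Glass Key    | Wright  
Midnight Sun     | Mitchell
Quiet Streets    | Wright  


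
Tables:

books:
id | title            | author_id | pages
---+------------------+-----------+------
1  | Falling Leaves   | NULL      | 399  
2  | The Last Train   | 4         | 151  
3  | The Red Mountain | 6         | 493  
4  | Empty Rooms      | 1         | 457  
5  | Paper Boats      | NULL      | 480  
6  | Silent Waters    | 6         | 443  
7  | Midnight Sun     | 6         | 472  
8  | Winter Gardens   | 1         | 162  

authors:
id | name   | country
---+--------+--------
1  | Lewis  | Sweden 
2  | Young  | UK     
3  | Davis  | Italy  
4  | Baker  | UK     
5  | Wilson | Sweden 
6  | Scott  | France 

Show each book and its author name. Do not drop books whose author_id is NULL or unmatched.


LEFT JOIN keeps every row from books (the left table); where author_id has no match in authors, the author columns become NULL. Walk through each book:
  - book 1 (Falling Leaves): author_id=NULL, no match -> kept with NULL
  - book 2 (The Last Train): author_id=4 -> matches Baker
  - book 3 (The Red Mountain): author_id=6 -> matches Scott
  - book 4 (Empty Rooms): author_id=1 -> matches Lewis
  - book 5 (Paper Boats): author_id=NULL, no match -> kept with NULL
  - book 6 (Silent Waters): author_id=6 -> matches Scott
  - book 7 (Midnight Sun): author_id=6 -> matches Scott
  - book 8 (Winter Gardens): author_id=1 -> matches Lewis
All 8 rows appear; 2 have NULL author.

SQL:
SELECT a.title, b.name AS author
FROM books a
LEFT JOIN authors b ON a.author_id = b.id

Result:
title            | author
-----------------+-------
Falling Leaves   | NULL  
The Last Train   | Baker 
The Red Mountain | Scott 
Empty Rooms      | Lewis 
Paper Boats      | NULL  
Silent Waters    | Scott 
Midnight Sun     | Scott 
Winter Gardens   | Lewis 


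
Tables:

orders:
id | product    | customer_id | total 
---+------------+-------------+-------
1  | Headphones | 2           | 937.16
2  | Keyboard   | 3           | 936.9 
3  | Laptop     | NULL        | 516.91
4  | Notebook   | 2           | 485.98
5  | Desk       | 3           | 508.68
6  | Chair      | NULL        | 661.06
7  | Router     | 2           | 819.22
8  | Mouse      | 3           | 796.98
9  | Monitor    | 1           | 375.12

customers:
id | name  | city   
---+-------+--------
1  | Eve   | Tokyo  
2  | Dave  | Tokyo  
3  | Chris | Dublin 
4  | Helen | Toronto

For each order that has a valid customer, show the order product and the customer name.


INNER JOIN keeps only orders rows whose customer_id matches an id in customers. Walk through each order:
  - order 1 (Headphones): customer_id=2 -> matches Dave
  - order 2 (Keyboard): customer_id=3 -> matches Chris
  - order 3 (Laptop): customer_id=NULL, no match -> dropped
  - order 4 (Notebook): customer_id=2 -> matches Dave
  - order 5 (Desk): customer_id=3 -> matches Chris
  - order 6 (Chair): customer_id=NULL, no match -> dropped
  - order 7 (Router): customer_id=2 -> matches Dave
  - order 8 (Mouse): customer_id=3 -> matches Chris
  - order 9 (Monitor): customer_id=1 -> matches Eve
So 2 of 9 rows are dropped.

SQL:
SELECT a.product, b.name AS customer
FROM orders a
INNER JOIN customers b ON a.customer_id = b.id

Result:
product    | customer
-----------+---------
Headphones | Dave    
Keyboard   | Chris   
Notebook   | Dave    
Desk       | Chris   
Router     | Dave    
Mouse      | Chris   
Monitor    | Eve     
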